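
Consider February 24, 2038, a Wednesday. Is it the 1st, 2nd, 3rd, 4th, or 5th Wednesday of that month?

4th

Day 24 falls in week ⌈24/7⌉ of the month.
Days 1–7 hold the 1st Wednesday, 8–14 the 2nd, 15–21 the 3rd, 22–28 the 4th, 29–31 the 5th.
24 is in the range for the 4th.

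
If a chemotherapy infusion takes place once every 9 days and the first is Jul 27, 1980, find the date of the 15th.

Nov 30, 1980

The 15th occurrence is 14 intervals after the first: 14 × 9 = 126 days after Jul 27, 1980.
Jul has 31 days — 4 days to the end of Jul leaves 122.
Aug has 31 days (91 left).
Sep has 30 days (61 left).
Oct has 31 days (30 left).
30 days into Nov → Nov 30, 1980.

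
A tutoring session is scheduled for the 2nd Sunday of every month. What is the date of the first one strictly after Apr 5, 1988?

Apr 10, 1988

Apr 1988 starts on a Friday; its first Sunday is the 3rd, so the 2nd Sunday is the 10th — Apr 10, 1988.
Apr 10, 1988 is after Apr 5, 1988, so that is the next one.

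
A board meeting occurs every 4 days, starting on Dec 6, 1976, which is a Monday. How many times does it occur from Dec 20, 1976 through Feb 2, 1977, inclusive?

11

Occurrences land 4·i days after Dec 6, 1976 for i = 0, 1, 2, …
Dec 20, 1976 is 14 days after the start; 14 ÷ 4 = 3 remainder 2; since the remainder is 2, round up to i = 4. First occurrence in the window: #5 on Dec 22, 1976 (4×4 = 16 days in).
Feb 2, 1977 is 58 days after the start; 58 ÷ 4 = 14 remainder 2. Last occurrence in the window: #15 on Jan 31, 1977.
Occurrences #5 through #15: 11 in total.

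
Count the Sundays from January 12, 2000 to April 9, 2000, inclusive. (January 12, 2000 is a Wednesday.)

13

January 12, 2000 is a Wednesday; the first Sunday on or after it is January 16, 2000 (4 days later).
From January 16, 2000 to April 9, 2000: 15 + 29 + 31 + 9 = 84 days (rest of January, February, March, April).
84 ÷ 7 = 12 full weeks with remainder 0, so 12 more Sundays after the first → 13.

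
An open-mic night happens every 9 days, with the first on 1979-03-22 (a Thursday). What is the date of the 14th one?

1979-07-17

The 14th occurrence is 13 intervals after the first: 13 × 9 = 117 days after 1979-03-22.
March has 31 days — 9 days to the end of March leaves 108.
April has 30 days (78 left).
May has 31 days (47 left).
June has 30 days (17 left).
17 days into July → 1979-07-17.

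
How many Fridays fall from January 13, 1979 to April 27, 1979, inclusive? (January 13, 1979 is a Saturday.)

January 13, 1979 is a Saturday; the first Friday on or after it is January 19, 1979 (6 days later).
From January 19, 1979 to April 27, 1979: 12 + 28 + 31 + 27 = 98 days (rest of January, February, March, April).
98 ÷ 7 = 14 full weeks with remainder 0, so 14 more Fridays after the first → 15.

15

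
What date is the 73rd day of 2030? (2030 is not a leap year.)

January has 31 days (73 − 31 = 42 remain).
February has 28 days (42 − 28 = 14 remain).
14 into March → March 14.

2030-03-14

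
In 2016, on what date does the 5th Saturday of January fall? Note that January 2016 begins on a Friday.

January 2016 begins on a Friday, so the first Saturday is January 2 (1 day later).
The 5th Saturday is 4 weeks later: 2 + 28 = 30.

January 30, 2016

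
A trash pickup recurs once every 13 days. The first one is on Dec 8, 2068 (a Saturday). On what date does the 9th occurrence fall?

Mar 22, 2069

The 9th occurrence is 8 intervals after the first: 8 × 13 = 104 days after Dec 8, 2068.
Dec has 31 days — 23 days to the end of Dec leaves 81.
Jan has 31 days (50 left).
Feb has 28 days (22 left).
22 days into Mar → Mar 22, 2069.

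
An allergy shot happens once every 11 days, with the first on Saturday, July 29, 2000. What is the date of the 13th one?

The 13th occurrence is 12 intervals after the first: 12 × 11 = 132 days after July 29, 2000.
July has 31 days — 2 days to the end of July leaves 130.
August has 31 days (99 left).
September has 30 days (69 left).
October has 31 days (38 left).
November has 30 days (8 left).
8 days into December → December 8, 2000.

December 8, 2000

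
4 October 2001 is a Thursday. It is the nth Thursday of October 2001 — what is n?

Day 4 falls in week ⌈4/7⌉ of the month.
Days 1–7 hold the 1st Thursday, 8–14 the 2nd, 15–21 the 3rd, 22–28 the 4th, 29–31 the 5th.
4 is in the range for the 1st.

1st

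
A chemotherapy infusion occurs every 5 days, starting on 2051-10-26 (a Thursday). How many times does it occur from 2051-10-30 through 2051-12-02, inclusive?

Occurrences land 5·i days after 2051-10-26 for i = 0, 1, 2, …
2051-10-30 is 4 days after the start; 4 ÷ 5 = 0 remainder 4; since the remainder is 4, round up to i = 1. First occurrence in the window: #2 on 2051-10-31 (1×5 = 5 days in).
2051-12-02 is 37 days after the start; 37 ÷ 5 = 7 remainder 2. Last occurrence in the window: #8 on 2051-11-30.
Occurrences #2 through #8: 7 in total.

7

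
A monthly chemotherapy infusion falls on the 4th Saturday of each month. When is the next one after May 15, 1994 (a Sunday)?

May 1994 starts on a Sunday; its first Saturday is the 7th, so the 4th Saturday is the 28th — May 28, 1994.
May 28, 1994 is after May 15, 1994, so that is the next one.

May 28, 1994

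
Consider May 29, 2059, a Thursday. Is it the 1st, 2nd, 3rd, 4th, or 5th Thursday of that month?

Day 29 falls in week ⌈29/7⌉ of the month.
Days 1–7 hold the 1st Thursday, 8–14 the 2nd, 15–21 the 3rd, 22–28 the 4th, 29–31 the 5th.
29 is in the range for the 5th.

5th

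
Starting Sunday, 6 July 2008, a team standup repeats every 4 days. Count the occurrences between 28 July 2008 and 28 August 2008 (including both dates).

8

Occurrences land 4·i days after 6 July 2008 for i = 0, 1, 2, …
28 July 2008 is 22 days after the start; 22 ÷ 4 = 5 remainder 2; since the remainder is 2, round up to i = 6. First occurrence in the window: #7 on 30 July 2008 (6×4 = 24 days in).
28 August 2008 is 53 days after the start; 53 ÷ 4 = 13 remainder 1. Last occurrence in the window: #14 on 27 August 2008.
Occurrences #7 through #14: 8 in total.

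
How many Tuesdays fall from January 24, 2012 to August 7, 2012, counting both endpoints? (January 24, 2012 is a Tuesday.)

29

January 24, 2012 is a Tuesday; the first Tuesday on or after it is January 24, 2012.
From January 24, 2012 to August 7, 2012: 7 + 29 + 31 + 30 + 31 + 30 + 31 + 7 = 196 days (rest of January, February, March, April, May, June, July, August).
196 ÷ 7 = 28 full weeks with remainder 0, so 28 more Tuesdays after the first → 29.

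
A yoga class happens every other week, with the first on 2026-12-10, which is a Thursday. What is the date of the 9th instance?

The 9th occurrence is 8 intervals after the first: 8 × 14 = 112 days after 2026-12-10.
December has 31 days — 21 days to the end of December leaves 91.
January has 31 days (60 left).
February has 28 days (32 left).
March has 31 days (1 left).
1 day into April → 2027-04-01.

2027-04-01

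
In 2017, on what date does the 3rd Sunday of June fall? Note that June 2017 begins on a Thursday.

June 2017 begins on a Thursday, so the first Sunday is June 4 (3 days later).
The 3rd Sunday is 2 weeks later: 4 + 14 = 18.

2017-06-18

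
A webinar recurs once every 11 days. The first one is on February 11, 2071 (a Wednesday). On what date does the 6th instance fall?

April 7, 2071

The 6th occurrence is 5 intervals after the first: 5 × 11 = 55 days after February 11, 2071.
February has 28 days — 17 days to the end of February leaves 38.
March has 31 days (7 left).
7 days into April → April 7, 2071.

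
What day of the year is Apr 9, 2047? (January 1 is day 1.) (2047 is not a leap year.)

99

Days in months before Apr: 31 + 28 + 31 = 90.
Plus 9 days into Apr → day 99.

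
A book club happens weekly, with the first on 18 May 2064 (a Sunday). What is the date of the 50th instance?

The 50th occurrence is 49 intervals after the first: 49 × 7 = 343 days after 18 May 2064.
May has 31 days — 13 days to the end of May leaves 330.
June has 30 days (300 left).
July has 31 days (269 left).
August has 31 days (238 left).
September has 30 days (208 left).
October has 31 days (177 left).
November has 30 days (147 left).
December has 31 days (116 left).
January has 31 days (85 left).
February has 28 days (57 left).
March has 31 days (26 left).
26 days into April → 26 April 2065.

26 April 2065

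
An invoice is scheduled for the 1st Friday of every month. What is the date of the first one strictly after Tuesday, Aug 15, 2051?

Sep 1, 2051

Aug 2051 starts on a Tuesday, so its 1st Friday is Aug 4, 2051 (3 days in).
That is not after Aug 15, 2051, so look at Sep 2051.
Sep 2051 starts on a Friday, so its 1st Friday is Sep 1, 2051.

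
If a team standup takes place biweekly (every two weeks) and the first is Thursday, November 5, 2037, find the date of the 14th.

May 6, 2038

The 14th occurrence is 13 intervals after the first: 13 × 14 = 182 days after November 5, 2037.
November has 30 days — 25 days to the end of November leaves 157.
December has 31 days (126 left).
January has 31 days (95 left).
February has 28 days (67 left).
March has 31 days (36 left).
April has 30 days (6 left).
6 days into May → May 6, 2038.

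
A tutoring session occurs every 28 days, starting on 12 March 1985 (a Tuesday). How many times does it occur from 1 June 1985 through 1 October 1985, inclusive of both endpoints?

5

Occurrences land 28·i days after 12 March 1985 for i = 0, 1, 2, …
1 June 1985 is 81 days after the start; 81 ÷ 28 = 2 remainder 25; since the remainder is 25, round up to i = 3. First occurrence in the window: #4 on 4 June 1985 (3×28 = 84 days in).
1 October 1985 is 203 days after the start; 203 ÷ 28 = 7 remainder 7. Last occurrence in the window: #8 on 24 September 1985.
Occurrences #4 through #8: 5 in total.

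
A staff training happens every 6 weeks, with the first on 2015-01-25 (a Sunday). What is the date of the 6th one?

The 6th occurrence is 5 intervals after the first: 5 × 42 = 210 days after 2015-01-25.
January has 31 days — 6 days to the end of January leaves 204.
February has 28 days (176 left).
March has 31 days (145 left).
April has 30 days (115 left).
May has 31 days (84 left).
June has 30 days (54 left).
July has 31 days (23 left).
23 days into August → 2015-08-23.

2015-08-23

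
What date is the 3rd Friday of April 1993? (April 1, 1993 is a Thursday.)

April 1993 begins on a Thursday, so the first Friday is April 2 (1 day later).
The 3rd Friday is 2 weeks later: 2 + 14 = 16.

16 April 1993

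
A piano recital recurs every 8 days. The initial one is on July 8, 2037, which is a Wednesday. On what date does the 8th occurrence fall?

The 8th occurrence is 7 intervals after the first: 7 × 8 = 56 days after July 8, 2037.
July has 31 days — 23 days to the end of July leaves 33.
August has 31 days (2 left).
2 days into September → September 2, 2037.

September 2, 2037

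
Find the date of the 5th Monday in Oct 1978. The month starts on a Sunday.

Oct 30, 1978

Oct 1978 begins on a Sunday, so the first Monday is Oct 2 (1 day later).
The 5th Monday is 4 weeks later: 2 + 28 = 30.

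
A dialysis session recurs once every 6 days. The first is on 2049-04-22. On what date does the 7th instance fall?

The 7th occurrence is 6 intervals after the first: 6 × 6 = 36 days after 2049-04-22.
April has 30 days — 8 days to the end of April leaves 28.
28 days into May → 2049-05-28.

2049-05-28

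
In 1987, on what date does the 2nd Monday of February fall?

The first Monday of February 1987 is February 2.
The 2nd Monday is 1 weeks later: 2 + 7 = 9.

February 9, 1987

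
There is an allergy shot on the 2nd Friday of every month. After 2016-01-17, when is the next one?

2016-02-12

January 2016 starts on a Friday; its first Friday is the 1st, so the 2nd Friday is the 8th — 2016-01-08.
That is not after 2016-01-17, so look at February 2016.
February 2016 starts on a Monday; its first Friday is the 5th, so the 2nd Friday is the 12th — 2016-02-12.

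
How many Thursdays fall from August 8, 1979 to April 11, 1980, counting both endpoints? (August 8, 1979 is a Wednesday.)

August 8, 1979 is a Wednesday; the first Thursday on or after it is August 9, 1979 (1 day later).
From August 9, 1979 to April 11, 1980: 22 + 30 + 31 + 30 + 31 + 31 + 29 + 31 + 11 = 246 days (rest of August, September, October, November, December, January, February, March, April).
246 ÷ 7 = 35 full weeks with remainder 1, so 35 more Thursdays after the first → 36.

36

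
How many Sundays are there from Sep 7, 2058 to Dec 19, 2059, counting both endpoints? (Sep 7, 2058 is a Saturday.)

67

Sep 7, 2058 is a Saturday; the first Sunday on or after it is Sep 8, 2058 (1 day later).
From Sep 8, 2058 to Dec 19, 2059: 114 + 353 = 467 days (rest of 2058, to Dec 19, 2059 in 2059).
467 ÷ 7 = 66 full weeks with remainder 5, so 66 more Sundays after the first → 67.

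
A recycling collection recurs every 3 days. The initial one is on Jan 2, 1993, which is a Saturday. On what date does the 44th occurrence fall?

May 11, 1993

The 44th occurrence is 43 intervals after the first: 43 × 3 = 129 days after Jan 2, 1993.
Jan has 31 days — 29 days to the end of Jan leaves 100.
Feb has 28 days (72 left).
Mar has 31 days (41 left).
Apr has 30 days (11 left).
11 days into May → May 11, 1993.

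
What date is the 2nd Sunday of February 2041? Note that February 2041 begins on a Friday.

February 2041 begins on a Friday, so the first Sunday is February 3 (2 days later).
The 2nd Sunday is 1 weeks later: 3 + 7 = 10.

2041-02-10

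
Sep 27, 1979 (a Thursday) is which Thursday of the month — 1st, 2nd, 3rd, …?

4th

Day 27 falls in week ⌈27/7⌉ of the month.
Days 1–7 hold the 1st Thursday, 8–14 the 2nd, 15–21 the 3rd, 22–28 the 4th, 29–31 the 5th.
27 is in the range for the 4th.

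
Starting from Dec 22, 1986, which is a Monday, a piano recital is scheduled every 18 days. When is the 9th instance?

The 9th occurrence is 8 intervals after the first: 8 × 18 = 144 days after Dec 22, 1986.
Dec has 31 days — 9 days to the end of Dec leaves 135.
Jan has 31 days (104 left).
Feb has 28 days (76 left).
Mar has 31 days (45 left).
Apr has 30 days (15 left).
15 days into May → May 15, 1987.

May 15, 1987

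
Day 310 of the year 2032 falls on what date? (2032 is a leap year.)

Nov 5, 2032

Jan has 31 days (310 − 31 = 279 remain).
Feb has 29 days (279 − 29 = 250 remain).
Mar has 31 days (250 − 31 = 219 remain).
Apr has 30 days (219 − 30 = 189 remain).
May has 31 days (189 − 31 = 158 remain).
Jun has 30 days (158 − 30 = 128 remain).
Jul has 31 days (128 − 31 = 97 remain).
Aug has 31 days (97 − 31 = 66 remain).
Sep has 30 days (66 − 30 = 36 remain).
Oct has 31 days (36 − 31 = 5 remain).
5 into Nov → Nov 5.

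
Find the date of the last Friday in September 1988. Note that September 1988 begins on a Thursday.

September 1988 begins on a Thursday, so the first Friday is September 2 (1 day later).
September 1988 has 30 days. Adding weeks: 2, 9, 16, 23, 30 — the last one ≤ 30 is the 30th.

30 September 1988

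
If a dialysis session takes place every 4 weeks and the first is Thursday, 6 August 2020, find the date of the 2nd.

The 2nd occurrence is 1 interval after the first: 1 × 28 = 28 days after 6 August 2020.
August has 31 days — 25 days to the end of August leaves 3.
3 days into September → 3 September 2020.

3 September 2020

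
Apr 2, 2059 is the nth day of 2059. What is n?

Days in months before Apr: 31 + 28 + 31 = 90.
Plus 2 days into Apr → day 92.

92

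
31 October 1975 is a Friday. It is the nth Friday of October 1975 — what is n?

Day 31 falls in week ⌈31/7⌉ of the month.
Days 1–7 hold the 1st Friday, 8–14 the 2nd, 15–21 the 3rd, 22–28 the 4th, 29–31 the 5th.
31 is in the range for the 5th.

5th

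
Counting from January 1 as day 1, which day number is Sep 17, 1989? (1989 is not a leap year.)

Days in months before Sep: 31 + 28 + 31 + 30 + 31 + 30 + 31 + 31 = 243.
Plus 17 days into Sep → day 260.

260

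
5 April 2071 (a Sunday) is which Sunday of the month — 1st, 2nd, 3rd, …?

1st

Day 5 falls in week ⌈5/7⌉ of the month.
Days 1–7 hold the 1st Sunday, 8–14 the 2nd, 15–21 the 3rd, 22–28 the 4th, 29–31 the 5th.
5 is in the range for the 1st.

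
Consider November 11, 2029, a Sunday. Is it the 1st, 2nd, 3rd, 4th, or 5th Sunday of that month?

2nd

Day 11 falls in week ⌈11/7⌉ of the month.
Days 1–7 hold the 1st Sunday, 8–14 the 2nd, 15–21 the 3rd, 22–28 the 4th, 29–31 the 5th.
11 is in the range for the 2nd.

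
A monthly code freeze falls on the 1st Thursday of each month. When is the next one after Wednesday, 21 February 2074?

1 March 2074

February 2074 starts on a Thursday, so its 1st Thursday is 1 February 2074.
That is not after 21 February 2074, so look at March 2074.
March 2074 starts on a Thursday, so its 1st Thursday is 1 March 2074.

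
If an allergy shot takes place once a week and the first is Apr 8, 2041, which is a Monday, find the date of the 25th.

The 25th occurrence is 24 intervals after the first: 24 × 7 = 168 days after Apr 8, 2041.
Apr has 30 days — 22 days to the end of Apr leaves 146.
May has 31 days (115 left).
Jun has 30 days (85 left).
Jul has 31 days (54 left).
Aug has 31 days (23 left).
23 days into Sep → Sep 23, 2041.

Sep 23, 2041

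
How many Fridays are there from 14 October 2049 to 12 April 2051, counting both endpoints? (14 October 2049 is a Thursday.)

14 October 2049 is a Thursday; the first Friday on or after it is 15 October 2049 (1 day later).
From 15 October 2049 to 12 April 2051: 77 + 365 + 102 = 544 days (rest of 2049, 2050, to 12 April 2051 in 2051).
544 ÷ 7 = 77 full weeks with remainder 5, so 77 more Fridays after the first → 78.

78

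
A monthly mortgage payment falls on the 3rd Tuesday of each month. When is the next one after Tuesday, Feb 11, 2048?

Feb 2048 starts on a Saturday; its first Tuesday is the 4th, so the 3rd Tuesday is the 18th — Feb 18, 2048.
Feb 18, 2048 is after Feb 11, 2048, so that is the next one.

Feb 18, 2048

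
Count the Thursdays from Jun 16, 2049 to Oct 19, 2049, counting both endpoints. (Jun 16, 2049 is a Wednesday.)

Jun 16, 2049 is a Wednesday; the first Thursday on or after it is Jun 17, 2049 (1 day later).
From Jun 17, 2049 to Oct 19, 2049: 13 + 31 + 31 + 30 + 19 = 124 days (rest of Jun, Jul, Aug, Sep, Oct).
124 ÷ 7 = 17 full weeks with remainder 5, so 17 more Thursdays after the first → 18.

18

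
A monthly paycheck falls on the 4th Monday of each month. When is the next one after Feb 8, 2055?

Feb 2055 starts on a Monday; its first Monday is the 1st, so the 4th Monday is the 22nd — Feb 22, 2055.
Feb 22, 2055 is after Feb 8, 2055, so that is the next one.

Feb 22, 2055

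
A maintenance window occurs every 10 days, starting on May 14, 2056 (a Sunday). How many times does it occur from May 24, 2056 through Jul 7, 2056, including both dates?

Occurrences land 10·i days after May 14, 2056 for i = 0, 1, 2, …
May 24, 2056 is 10 days after the start; 10 ÷ 10 = 1 remainder 0. First occurrence in the window: #2 on May 24, 2056 (1×10 = 10 days in).
Jul 7, 2056 is 54 days after the start; 54 ÷ 10 = 5 remainder 4. Last occurrence in the window: #6 on Jul 3, 2056.
Occurrences #2 through #6: 5 in total.

5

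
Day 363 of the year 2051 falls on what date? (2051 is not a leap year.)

January has 31 days (363 − 31 = 332 remain).
February has 28 days (332 − 28 = 304 remain).
March has 31 days (304 − 31 = 273 remain).
April has 30 days (273 − 30 = 243 remain).
May has 31 days (243 − 31 = 212 remain).
June has 30 days (212 − 30 = 182 remain).
July has 31 days (182 − 31 = 151 remain).
August has 31 days (151 − 31 = 120 remain).
September has 30 days (120 − 30 = 90 remain).
October has 31 days (90 − 31 = 59 remain).
November has 30 days (59 − 30 = 29 remain).
29 into December → December 29.

2051-12-29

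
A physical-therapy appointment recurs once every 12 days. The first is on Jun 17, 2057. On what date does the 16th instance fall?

The 16th occurrence is 15 intervals after the first: 15 × 12 = 180 days after Jun 17, 2057.
Jun has 30 days — 13 days to the end of Jun leaves 167.
Jul has 31 days (136 left).
Aug has 31 days (105 left).
Sep has 30 days (75 left).
Oct has 31 days (44 left).
Nov has 30 days (14 left).
14 days into Dec → Dec 14, 2057.

Dec 14, 2057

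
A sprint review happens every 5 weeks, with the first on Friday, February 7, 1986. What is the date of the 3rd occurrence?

The 3rd occurrence is 2 intervals after the first: 2 × 35 = 70 days after February 7, 1986.
February has 28 days — 21 days to the end of February leaves 49.
March has 31 days (18 left).
18 days into April → April 18, 1986.

April 18, 1986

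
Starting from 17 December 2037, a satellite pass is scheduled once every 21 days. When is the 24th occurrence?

The 24th occurrence is 23 intervals after the first: 23 × 21 = 483 days after 17 December 2037.
December has 31 days — 14 days to the end of December leaves 469.
2038 has 365 days (104 left).
January has 31 days (73 left).
February has 28 days (45 left).
March has 31 days (14 left).
14 days into April → 14 April 2039.

14 April 2039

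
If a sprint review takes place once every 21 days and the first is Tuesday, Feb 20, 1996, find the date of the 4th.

Apr 23, 1996

The 4th occurrence is 3 intervals after the first: 3 × 21 = 63 days after Feb 20, 1996.
Feb has 29 days — 9 days to the end of Feb leaves 54.
Mar has 31 days (23 left).
23 days into Apr → Apr 23, 1996.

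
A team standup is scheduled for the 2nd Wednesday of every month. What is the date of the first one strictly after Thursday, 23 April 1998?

April 1998 starts on a Wednesday; its first Wednesday is the 1st, so the 2nd Wednesday is the 8th — 8 April 1998.
That is not after 23 April 1998, so look at May 1998.
May 1998 starts on a Friday; its first Wednesday is the 6th, so the 2nd Wednesday is the 13th — 13 May 1998.

13 May 1998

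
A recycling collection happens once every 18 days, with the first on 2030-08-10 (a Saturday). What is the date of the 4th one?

The 4th occurrence is 3 intervals after the first: 3 × 18 = 54 days after 2030-08-10.
August has 31 days — 21 days to the end of August leaves 33.
September has 30 days (3 left).
3 days into October → 2030-10-03.

2030-10-03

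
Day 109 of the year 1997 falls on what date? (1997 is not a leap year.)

Jan has 31 days (109 − 31 = 78 remain).
Feb has 28 days (78 − 28 = 50 remain).
Mar has 31 days (50 − 31 = 19 remain).
19 into Apr → Apr 19.

Apr 19, 1997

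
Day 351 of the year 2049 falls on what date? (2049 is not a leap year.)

17 December 2049

January has 31 days (351 − 31 = 320 remain).
February has 28 days (320 − 28 = 292 remain).
March has 31 days (292 − 31 = 261 remain).
April has 30 days (261 − 30 = 231 remain).
May has 31 days (231 − 31 = 200 remain).
June has 30 days (200 − 30 = 170 remain).
July has 31 days (170 − 31 = 139 remain).
August has 31 days (139 − 31 = 108 remain).
September has 30 days (108 − 30 = 78 remain).
October has 31 days (78 − 31 = 47 remain).
November has 30 days (47 − 30 = 17 remain).
17 into December → December 17.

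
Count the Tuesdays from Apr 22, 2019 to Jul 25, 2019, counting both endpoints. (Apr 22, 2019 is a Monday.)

Apr 22, 2019 is a Monday; the first Tuesday on or after it is Apr 23, 2019 (1 day later).
From Apr 23, 2019 to Jul 25, 2019: 7 + 31 + 30 + 25 = 93 days (rest of Apr, May, Jun, Jul).
93 ÷ 7 = 13 full weeks with remainder 2, so 13 more Tuesdays after the first → 14.

14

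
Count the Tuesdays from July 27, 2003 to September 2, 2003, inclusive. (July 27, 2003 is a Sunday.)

July 27, 2003 is a Sunday; the first Tuesday on or after it is July 29, 2003 (2 days later).
From July 29, 2003 to September 2, 2003: 2 + 31 + 2 = 35 days (rest of July, August, September).
35 ÷ 7 = 5 full weeks with remainder 0, so 5 more Tuesdays after the first → 6.

6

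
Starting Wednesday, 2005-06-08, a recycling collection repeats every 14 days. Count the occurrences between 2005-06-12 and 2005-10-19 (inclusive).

9

Occurrences land 14·i days after 2005-06-08 for i = 0, 1, 2, …
2005-06-12 is 4 days after the start; 4 ÷ 14 = 0 remainder 4; since the remainder is 4, round up to i = 1. First occurrence in the window: #2 on 2005-06-22 (1×14 = 14 days in).
2005-10-19 is 133 days after the start; 133 ÷ 14 = 9 remainder 7. Last occurrence in the window: #10 on 2005-10-12.
Occurrences #2 through #10: 9 in total.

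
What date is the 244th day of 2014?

January has 31 days (244 − 31 = 213 remain).
February has 28 days (213 − 28 = 185 remain).
March has 31 days (185 − 31 = 154 remain).
April has 30 days (154 − 30 = 124 remain).
May has 31 days (124 − 31 = 93 remain).
June has 30 days (93 − 30 = 63 remain).
July has 31 days (63 − 31 = 32 remain).
August has 31 days (32 − 31 = 1 remain).
1 into September → September 1.

2014-09-01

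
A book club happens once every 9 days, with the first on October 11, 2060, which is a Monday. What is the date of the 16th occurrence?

The 16th occurrence is 15 intervals after the first: 15 × 9 = 135 days after October 11, 2060.
October has 31 days — 20 days to the end of October leaves 115.
November has 30 days (85 left).
December has 31 days (54 left).
January has 31 days (23 left).
23 days into February → February 23, 2061.

February 23, 2061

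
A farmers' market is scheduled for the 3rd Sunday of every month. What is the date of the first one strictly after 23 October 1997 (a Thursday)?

October 1997 starts on a Wednesday; its first Sunday is the 5th, so the 3rd Sunday is the 19th — 19 October 1997.
That is not after 23 October 1997, so look at November 1997.
November 1997 starts on a Saturday; its first Sunday is the 2nd, so the 3rd Sunday is the 16th — 16 November 1997.

16 November 1997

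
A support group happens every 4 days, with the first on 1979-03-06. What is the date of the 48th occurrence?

1979-09-10

The 48th occurrence is 47 intervals after the first: 47 × 4 = 188 days after 1979-03-06.
March has 31 days — 25 days to the end of March leaves 163.
April has 30 days (133 left).
May has 31 days (102 left).
June has 30 days (72 left).
July has 31 days (41 left).
August has 31 days (10 left).
10 days into September → 1979-09-10.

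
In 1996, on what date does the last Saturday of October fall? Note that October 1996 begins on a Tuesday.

26 October 1996

October 1996 begins on a Tuesday, so the first Saturday is October 5 (4 days later).
October 1996 has 31 days. Adding weeks: 5, 12, 19, 26 — the last one ≤ 31 is the 26th.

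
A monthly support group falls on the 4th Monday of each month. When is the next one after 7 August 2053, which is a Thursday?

25 August 2053

August 2053 starts on a Friday; its first Monday is the 4th, so the 4th Monday is the 25th — 25 August 2053.
25 August 2053 is after 7 August 2053, so that is the next one.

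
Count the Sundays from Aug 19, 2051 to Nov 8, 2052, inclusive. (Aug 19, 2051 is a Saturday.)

64

Aug 19, 2051 is a Saturday; the first Sunday on or after it is Aug 20, 2051 (1 day later).
From Aug 20, 2051 to Nov 8, 2052: 133 + 313 = 446 days (rest of 2051, to Nov 8, 2052 in 2052).
446 ÷ 7 = 63 full weeks with remainder 5, so 63 more Sundays after the first → 64.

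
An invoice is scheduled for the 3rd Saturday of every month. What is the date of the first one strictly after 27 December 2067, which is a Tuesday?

December 2067 starts on a Thursday; its first Saturday is the 3rd, so the 3rd Saturday is the 17th — 17 December 2067.
That is not after 27 December 2067, so look at January 2068.
January 2068 starts on a Sunday; its first Saturday is the 7th, so the 3rd Saturday is the 21st — 21 January 2068.

21 January 2068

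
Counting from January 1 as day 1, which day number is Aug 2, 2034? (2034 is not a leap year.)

Days in months before Aug: 31 + 28 + 31 + 30 + 31 + 30 + 31 = 212.
Plus 2 days into Aug → day 214.

214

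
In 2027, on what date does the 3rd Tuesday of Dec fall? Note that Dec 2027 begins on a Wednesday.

Dec 21, 2027

Dec 2027 begins on a Wednesday, so the first Tuesday is Dec 7 (6 days later).
The 3rd Tuesday is 2 weeks later: 7 + 14 = 21.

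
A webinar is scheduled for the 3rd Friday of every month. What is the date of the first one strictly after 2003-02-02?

February 2003 starts on a Saturday; its first Friday is the 7th, so the 3rd Friday is the 21st — 2003-02-21.
2003-02-21 is after 2003-02-02, so that is the next one.

2003-02-21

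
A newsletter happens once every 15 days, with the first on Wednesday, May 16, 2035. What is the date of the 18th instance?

Jan 26, 2036

The 18th occurrence is 17 intervals after the first: 17 × 15 = 255 days after May 16, 2035.
May has 31 days — 15 days to the end of May leaves 240.
Jun has 30 days (210 left).
Jul has 31 days (179 left).
Aug has 31 days (148 left).
Sep has 30 days (118 left).
Oct has 31 days (87 left).
Nov has 30 days (57 left).
Dec has 31 days (26 left).
26 days into Jan → Jan 26, 2036.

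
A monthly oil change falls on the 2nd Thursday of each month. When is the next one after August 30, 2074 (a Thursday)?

September 13, 2074

August 2074 starts on a Wednesday; its first Thursday is the 2nd, so the 2nd Thursday is the 9th — August 9, 2074.
That is not after August 30, 2074, so look at September 2074.
September 2074 starts on a Saturday; its first Thursday is the 6th, so the 2nd Thursday is the 13th — September 13, 2074.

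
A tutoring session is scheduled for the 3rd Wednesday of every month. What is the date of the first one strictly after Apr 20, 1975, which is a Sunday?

May 21, 1975

Apr 1975 starts on a Tuesday; its first Wednesday is the 2nd, so the 3rd Wednesday is the 16th — Apr 16, 1975.
That is not after Apr 20, 1975, so look at May 1975.
May 1975 starts on a Thursday; its first Wednesday is the 7th, so the 3rd Wednesday is the 21st — May 21, 1975.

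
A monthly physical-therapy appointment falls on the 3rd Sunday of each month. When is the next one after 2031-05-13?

May 2031 starts on a Thursday; its first Sunday is the 4th, so the 3rd Sunday is the 18th — 2031-05-18.
2031-05-18 is after 2031-05-13, so that is the next one.

2031-05-18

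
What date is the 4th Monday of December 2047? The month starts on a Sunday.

December 2047 begins on a Sunday, so the first Monday is December 2 (1 day later).
The 4th Monday is 3 weeks later: 2 + 21 = 23.

December 23, 2047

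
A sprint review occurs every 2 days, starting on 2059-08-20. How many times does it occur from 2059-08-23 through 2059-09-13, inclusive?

Occurrences land 2·i days after 2059-08-20 for i = 0, 1, 2, …
2059-08-23 is 3 days after the start; 3 ÷ 2 = 1 remainder 1; since the remainder is 1, round up to i = 2. First occurrence in the window: #3 on 2059-08-24 (2×2 = 4 days in).
2059-09-13 is 24 days after the start; 24 ÷ 2 = 12 remainder 0. Last occurrence in the window: #13 on 2059-09-13.
Occurrences #3 through #13: 11 in total.

11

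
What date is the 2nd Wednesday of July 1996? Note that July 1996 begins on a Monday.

July 1996 begins on a Monday, so the first Wednesday is July 3 (2 days later).
The 2nd Wednesday is 1 weeks later: 3 + 7 = 10.

10 July 1996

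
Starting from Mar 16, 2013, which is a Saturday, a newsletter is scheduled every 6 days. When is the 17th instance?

Jun 20, 2013

The 17th occurrence is 16 intervals after the first: 16 × 6 = 96 days after Mar 16, 2013.
Mar has 31 days — 15 days to the end of Mar leaves 81.
Apr has 30 days (51 left).
May has 31 days (20 left).
20 days into Jun → Jun 20, 2013.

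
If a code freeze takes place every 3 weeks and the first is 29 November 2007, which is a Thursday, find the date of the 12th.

The 12th occurrence is 11 intervals after the first: 11 × 21 = 231 days after 29 November 2007.
November has 30 days — 1 day to the end of November leaves 230.
December has 31 days (199 left).
January has 31 days (168 left).
February has 29 days (139 left).
March has 31 days (108 left).
April has 30 days (78 left).
May has 31 days (47 left).
June has 30 days (17 left).
17 days into July → 17 July 2008.

17 July 2008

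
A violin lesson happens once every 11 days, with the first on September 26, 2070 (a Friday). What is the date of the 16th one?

The 16th occurrence is 15 intervals after the first: 15 × 11 = 165 days after September 26, 2070.
September has 30 days — 4 days to the end of September leaves 161.
October has 31 days (130 left).
November has 30 days (100 left).
December has 31 days (69 left).
January has 31 days (38 left).
February has 28 days (10 left).
10 days into March → March 10, 2071.

March 10, 2071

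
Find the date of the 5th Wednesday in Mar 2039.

The first Wednesday of Mar 2039 is Mar 2.
The 5th Wednesday is 4 weeks later: 2 + 28 = 30.

Mar 30, 2039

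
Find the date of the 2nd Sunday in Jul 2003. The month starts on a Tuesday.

Jul 2003 begins on a Tuesday, so the first Sunday is Jul 6 (5 days later).
The 2nd Sunday is 1 weeks later: 6 + 7 = 13.

Jul 13, 2003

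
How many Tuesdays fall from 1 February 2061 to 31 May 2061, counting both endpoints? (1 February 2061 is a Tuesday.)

18

1 February 2061 is a Tuesday; the first Tuesday on or after it is 1 February 2061.
From 1 February 2061 to 31 May 2061: 27 + 31 + 30 + 31 = 119 days (rest of February, March, April, May).
119 ÷ 7 = 17 full weeks with remainder 0, so 17 more Tuesdays after the first → 18.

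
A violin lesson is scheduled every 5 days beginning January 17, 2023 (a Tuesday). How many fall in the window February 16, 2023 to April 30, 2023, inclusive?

15

Occurrences land 5·i days after January 17, 2023 for i = 0, 1, 2, …
February 16, 2023 is 30 days after the start; 30 ÷ 5 = 6 remainder 0. First occurrence in the window: #7 on February 16, 2023 (6×5 = 30 days in).
April 30, 2023 is 103 days after the start; 103 ÷ 5 = 20 remainder 3. Last occurrence in the window: #21 on April 27, 2023.
Occurrences #7 through #21: 15 in total.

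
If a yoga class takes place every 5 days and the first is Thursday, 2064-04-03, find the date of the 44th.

The 44th occurrence is 43 intervals after the first: 43 × 5 = 215 days after 2064-04-03.
April has 30 days — 27 days to the end of April leaves 188.
May has 31 days (157 left).
June has 30 days (127 left).
July has 31 days (96 left).
August has 31 days (65 left).
September has 30 days (35 left).
October has 31 days (4 left).
4 days into November → 2064-11-04.

2064-11-04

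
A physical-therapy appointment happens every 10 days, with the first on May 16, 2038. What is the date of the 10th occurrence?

The 10th occurrence is 9 intervals after the first: 9 × 10 = 90 days after May 16, 2038.
May has 31 days — 15 days to the end of May leaves 75.
Jun has 30 days (45 left).
Jul has 31 days (14 left).
14 days into Aug → Aug 14, 2038.

Aug 14, 2038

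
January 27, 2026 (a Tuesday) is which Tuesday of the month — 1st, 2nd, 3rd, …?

4th

Day 27 falls in week ⌈27/7⌉ of the month.
Days 1–7 hold the 1st Tuesday, 8–14 the 2nd, 15–21 the 3rd, 22–28 the 4th, 29–31 the 5th.
27 is in the range for the 4th.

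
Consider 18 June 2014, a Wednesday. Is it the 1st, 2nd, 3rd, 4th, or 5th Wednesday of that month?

Day 18 falls in week ⌈18/7⌉ of the month.
Days 1–7 hold the 1st Wednesday, 8–14 the 2nd, 15–21 the 3rd, 22–28 the 4th, 29–31 the 5th.
18 is in the range for the 3rd.

3rd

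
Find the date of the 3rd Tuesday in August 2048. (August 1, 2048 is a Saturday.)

2048-08-18

August 2048 begins on a Saturday, so the first Tuesday is August 4 (3 days later).
The 3rd Tuesday is 2 weeks later: 4 + 14 = 18.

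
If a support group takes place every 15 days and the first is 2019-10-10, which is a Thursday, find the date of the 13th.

The 13th occurrence is 12 intervals after the first: 12 × 15 = 180 days after 2019-10-10.
October has 31 days — 21 days to the end of October leaves 159.
November has 30 days (129 left).
December has 31 days (98 left).
January has 31 days (67 left).
February has 29 days (38 left).
March has 31 days (7 left).
7 days into April → 2020-04-07.

2020-04-07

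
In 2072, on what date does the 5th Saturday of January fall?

The first Saturday of January 2072 is January 2.
The 5th Saturday is 4 weeks later: 2 + 28 = 30.

January 30, 2072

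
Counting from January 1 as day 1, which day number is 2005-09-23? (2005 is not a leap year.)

Days in months before September: 31 + 28 + 31 + 30 + 31 + 30 + 31 + 31 = 243.
Plus 23 days into September → day 266.

266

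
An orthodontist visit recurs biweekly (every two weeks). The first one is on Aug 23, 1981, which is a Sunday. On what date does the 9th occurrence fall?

The 9th occurrence is 8 intervals after the first: 8 × 14 = 112 days after Aug 23, 1981.
Aug has 31 days — 8 days to the end of Aug leaves 104.
Sep has 30 days (74 left).
Oct has 31 days (43 left).
Nov has 30 days (13 left).
13 days into Dec → Dec 13, 1981.

Dec 13, 1981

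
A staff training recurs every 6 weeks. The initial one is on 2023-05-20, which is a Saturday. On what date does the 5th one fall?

The 5th occurrence is 4 intervals after the first: 4 × 42 = 168 days after 2023-05-20.
May has 31 days — 11 days to the end of May leaves 157.
June has 30 days (127 left).
July has 31 days (96 left).
August has 31 days (65 left).
September has 30 days (35 left).
October has 31 days (4 left).
4 days into November → 2023-11-04.

2023-11-04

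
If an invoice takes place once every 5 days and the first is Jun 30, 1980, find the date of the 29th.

Nov 17, 1980

The 29th occurrence is 28 intervals after the first: 28 × 5 = 140 days after Jun 30, 1980.
Jun has 30 days — 0 days to the end of Jun leaves 140.
Jul has 31 days (109 left).
Aug has 31 days (78 left).
Sep has 30 days (48 left).
Oct has 31 days (17 left).
17 days into Nov → Nov 17, 1980.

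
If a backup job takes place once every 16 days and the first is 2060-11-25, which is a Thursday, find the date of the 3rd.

2060-12-27

The 3rd occurrence is 2 intervals after the first: 2 × 16 = 32 days after 2060-11-25.
November has 30 days — 5 days to the end of November leaves 27.
27 days into December → 2060-12-27.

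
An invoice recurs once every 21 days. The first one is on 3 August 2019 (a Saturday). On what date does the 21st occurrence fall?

26 September 2020

The 21st occurrence is 20 intervals after the first: 20 × 21 = 420 days after 3 August 2019.
August has 31 days — 28 days to the end of August leaves 392.
September has 30 days (362 left).
October has 31 days (331 left).
November has 30 days (301 left).
December has 31 days (270 left).
January has 31 days (239 left).
February has 29 days (210 left).
March has 31 days (179 left).
April has 30 days (149 left).
May has 31 days (118 left).
June has 30 days (88 left).
July has 31 days (57 left).
August has 31 days (26 left).
26 days into September → 26 September 2020.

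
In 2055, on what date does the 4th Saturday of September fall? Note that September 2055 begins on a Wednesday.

25 September 2055

September 2055 begins on a Wednesday, so the first Saturday is September 4 (3 days later).
The 4th Saturday is 3 weeks later: 4 + 21 = 25.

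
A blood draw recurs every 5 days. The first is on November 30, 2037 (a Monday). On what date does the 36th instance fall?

May 24, 2038

The 36th occurrence is 35 intervals after the first: 35 × 5 = 175 days after November 30, 2037.
November has 30 days — 0 days to the end of November leaves 175.
December has 31 days (144 left).
January has 31 days (113 left).
February has 28 days (85 left).
March has 31 days (54 left).
April has 30 days (24 left).
24 days into May → May 24, 2038.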